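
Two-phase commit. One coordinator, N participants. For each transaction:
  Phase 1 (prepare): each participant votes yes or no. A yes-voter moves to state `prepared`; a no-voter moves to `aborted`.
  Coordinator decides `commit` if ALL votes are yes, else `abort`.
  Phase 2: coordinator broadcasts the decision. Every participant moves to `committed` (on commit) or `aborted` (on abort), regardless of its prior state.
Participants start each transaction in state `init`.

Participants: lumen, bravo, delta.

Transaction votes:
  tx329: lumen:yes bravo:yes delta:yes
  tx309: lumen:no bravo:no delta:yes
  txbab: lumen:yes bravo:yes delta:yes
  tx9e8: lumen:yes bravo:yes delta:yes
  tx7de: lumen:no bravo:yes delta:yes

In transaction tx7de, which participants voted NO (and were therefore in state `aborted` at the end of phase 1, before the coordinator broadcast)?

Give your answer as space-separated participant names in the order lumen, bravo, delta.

Txn tx7de phase 1: lumen no -> aborted; bravo yes -> prepared; delta yes -> prepared

Answer: lumen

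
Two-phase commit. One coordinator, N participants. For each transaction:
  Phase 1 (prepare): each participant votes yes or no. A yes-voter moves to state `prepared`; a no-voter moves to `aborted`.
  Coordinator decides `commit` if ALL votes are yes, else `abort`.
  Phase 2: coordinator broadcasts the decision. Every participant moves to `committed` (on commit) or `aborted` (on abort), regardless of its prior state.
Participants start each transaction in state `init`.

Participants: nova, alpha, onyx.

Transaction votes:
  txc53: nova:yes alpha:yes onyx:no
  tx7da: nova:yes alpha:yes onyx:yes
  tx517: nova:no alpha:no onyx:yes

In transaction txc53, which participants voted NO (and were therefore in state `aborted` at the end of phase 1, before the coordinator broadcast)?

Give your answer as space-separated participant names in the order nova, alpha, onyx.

Txn txc53 phase 1: nova yes -> prepared; alpha yes -> prepared; onyx no -> aborted

Answer: onyx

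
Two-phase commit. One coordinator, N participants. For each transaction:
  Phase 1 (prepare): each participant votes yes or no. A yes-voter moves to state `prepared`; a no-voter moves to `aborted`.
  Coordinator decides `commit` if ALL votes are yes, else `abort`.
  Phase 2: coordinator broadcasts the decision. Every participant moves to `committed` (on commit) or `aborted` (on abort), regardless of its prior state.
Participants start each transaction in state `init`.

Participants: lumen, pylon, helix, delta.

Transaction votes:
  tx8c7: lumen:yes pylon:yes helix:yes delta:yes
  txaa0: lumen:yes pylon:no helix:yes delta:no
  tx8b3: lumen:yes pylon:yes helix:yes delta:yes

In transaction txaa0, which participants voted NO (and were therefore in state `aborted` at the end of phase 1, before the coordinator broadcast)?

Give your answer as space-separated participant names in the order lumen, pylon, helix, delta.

Txn txaa0 phase 1: lumen yes -> prepared; pylon no -> aborted; helix yes -> prepared; delta no -> aborted

Answer: pylon delta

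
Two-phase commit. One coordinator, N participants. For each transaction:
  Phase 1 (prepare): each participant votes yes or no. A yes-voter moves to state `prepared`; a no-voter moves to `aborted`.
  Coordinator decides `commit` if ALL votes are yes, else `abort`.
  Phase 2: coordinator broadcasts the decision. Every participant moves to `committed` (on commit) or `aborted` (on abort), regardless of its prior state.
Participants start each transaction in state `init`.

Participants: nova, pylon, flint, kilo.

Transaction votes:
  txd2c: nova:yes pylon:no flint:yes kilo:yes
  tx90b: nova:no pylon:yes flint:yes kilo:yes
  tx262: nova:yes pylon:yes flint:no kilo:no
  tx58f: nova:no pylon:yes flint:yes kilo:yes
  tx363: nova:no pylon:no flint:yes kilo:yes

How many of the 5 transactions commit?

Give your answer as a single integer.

Answer: 0

Derivation:
txd2c: no from pylon -> abort (commits=0)
tx90b: no from nova -> abort (commits=0)
tx262: no from flint, kilo -> abort (commits=0)
tx58f: no from nova -> abort (commits=0)
tx363: no from nova, pylon -> abort (commits=0)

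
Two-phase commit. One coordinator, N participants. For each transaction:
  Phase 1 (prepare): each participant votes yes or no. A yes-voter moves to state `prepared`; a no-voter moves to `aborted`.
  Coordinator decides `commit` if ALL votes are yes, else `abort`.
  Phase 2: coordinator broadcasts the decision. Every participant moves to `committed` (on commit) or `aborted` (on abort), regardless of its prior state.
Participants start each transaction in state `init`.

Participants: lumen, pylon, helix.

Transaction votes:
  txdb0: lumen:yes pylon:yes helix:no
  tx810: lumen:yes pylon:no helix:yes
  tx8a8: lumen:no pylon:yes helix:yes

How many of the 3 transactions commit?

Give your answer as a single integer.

Answer: 0

Derivation:
txdb0: no from helix -> abort (commits=0)
tx810: no from pylon -> abort (commits=0)
tx8a8: no from lumen -> abort (commits=0)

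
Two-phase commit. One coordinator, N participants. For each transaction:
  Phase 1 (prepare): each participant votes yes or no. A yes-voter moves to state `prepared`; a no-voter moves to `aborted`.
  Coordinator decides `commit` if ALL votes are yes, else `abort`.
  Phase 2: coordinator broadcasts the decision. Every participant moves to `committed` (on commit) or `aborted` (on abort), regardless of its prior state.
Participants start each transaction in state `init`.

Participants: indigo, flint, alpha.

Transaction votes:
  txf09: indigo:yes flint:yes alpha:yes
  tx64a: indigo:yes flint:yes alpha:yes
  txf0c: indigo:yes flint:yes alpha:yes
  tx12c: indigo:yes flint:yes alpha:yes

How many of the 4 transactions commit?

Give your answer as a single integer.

txf09: all yes -> commit (commits=1)
tx64a: all yes -> commit (commits=2)
txf0c: all yes -> commit (commits=3)
tx12c: all yes -> commit (commits=4)

Answer: 4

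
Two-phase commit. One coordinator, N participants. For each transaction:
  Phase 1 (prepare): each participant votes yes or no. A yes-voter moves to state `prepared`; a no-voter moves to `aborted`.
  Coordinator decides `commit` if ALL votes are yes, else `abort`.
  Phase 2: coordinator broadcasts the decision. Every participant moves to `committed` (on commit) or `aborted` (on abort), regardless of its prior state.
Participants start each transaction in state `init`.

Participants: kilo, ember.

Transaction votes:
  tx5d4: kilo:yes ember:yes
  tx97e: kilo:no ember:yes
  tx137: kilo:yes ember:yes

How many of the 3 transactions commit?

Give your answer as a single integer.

Answer: 2

Derivation:
tx5d4: all yes -> commit (commits=1)
tx97e: no from kilo -> abort (commits=1)
tx137: all yes -> commit (commits=2)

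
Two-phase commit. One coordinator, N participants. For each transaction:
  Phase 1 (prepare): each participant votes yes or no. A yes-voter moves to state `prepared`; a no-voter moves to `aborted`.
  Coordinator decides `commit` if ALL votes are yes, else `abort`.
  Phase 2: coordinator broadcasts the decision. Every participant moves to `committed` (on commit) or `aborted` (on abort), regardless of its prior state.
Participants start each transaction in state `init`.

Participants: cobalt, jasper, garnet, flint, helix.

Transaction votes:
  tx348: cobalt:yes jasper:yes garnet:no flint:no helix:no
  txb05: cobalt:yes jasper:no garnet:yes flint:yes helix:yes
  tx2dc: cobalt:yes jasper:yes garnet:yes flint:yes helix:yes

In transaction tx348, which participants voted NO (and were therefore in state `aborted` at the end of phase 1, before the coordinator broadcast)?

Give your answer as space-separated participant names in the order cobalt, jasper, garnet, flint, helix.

Answer: garnet flint helix

Derivation:
Txn tx348 phase 1: cobalt yes -> prepared; jasper yes -> prepared; garnet no -> aborted; flint no -> aborted; helix no -> aborted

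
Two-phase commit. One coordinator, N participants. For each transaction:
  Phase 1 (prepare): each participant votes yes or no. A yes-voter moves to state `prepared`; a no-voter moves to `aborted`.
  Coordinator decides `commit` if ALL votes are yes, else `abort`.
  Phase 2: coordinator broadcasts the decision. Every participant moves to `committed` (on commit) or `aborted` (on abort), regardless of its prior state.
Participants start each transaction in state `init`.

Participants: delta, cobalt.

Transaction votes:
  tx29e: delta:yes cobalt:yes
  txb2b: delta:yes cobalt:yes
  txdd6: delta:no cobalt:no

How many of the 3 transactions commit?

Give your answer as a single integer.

tx29e: all yes -> commit (commits=1)
txb2b: all yes -> commit (commits=2)
txdd6: no from delta, cobalt -> abort (commits=2)

Answer: 2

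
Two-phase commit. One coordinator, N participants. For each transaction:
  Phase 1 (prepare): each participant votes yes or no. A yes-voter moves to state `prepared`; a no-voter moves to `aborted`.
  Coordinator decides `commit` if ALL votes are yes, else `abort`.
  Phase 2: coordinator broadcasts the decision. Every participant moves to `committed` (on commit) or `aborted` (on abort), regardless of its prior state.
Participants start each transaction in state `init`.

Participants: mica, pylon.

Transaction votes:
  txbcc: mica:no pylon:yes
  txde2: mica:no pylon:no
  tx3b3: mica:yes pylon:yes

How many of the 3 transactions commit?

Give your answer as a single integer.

Answer: 1

Derivation:
txbcc: no from mica -> abort (commits=0)
txde2: no from mica, pylon -> abort (commits=0)
tx3b3: all yes -> commit (commits=1)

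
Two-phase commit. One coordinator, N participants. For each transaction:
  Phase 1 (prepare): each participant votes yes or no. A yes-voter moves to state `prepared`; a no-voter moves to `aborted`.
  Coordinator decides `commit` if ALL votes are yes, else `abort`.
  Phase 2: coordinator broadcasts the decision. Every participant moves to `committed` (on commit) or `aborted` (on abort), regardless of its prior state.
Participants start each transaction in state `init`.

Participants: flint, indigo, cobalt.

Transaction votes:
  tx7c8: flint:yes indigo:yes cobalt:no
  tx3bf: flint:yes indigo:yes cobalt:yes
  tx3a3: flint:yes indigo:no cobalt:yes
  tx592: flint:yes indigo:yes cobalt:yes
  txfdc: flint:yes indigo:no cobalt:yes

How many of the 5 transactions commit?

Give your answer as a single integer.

tx7c8: no from cobalt -> abort (commits=0)
tx3bf: all yes -> commit (commits=1)
tx3a3: no from indigo -> abort (commits=1)
tx592: all yes -> commit (commits=2)
txfdc: no from indigo -> abort (commits=2)

Answer: 2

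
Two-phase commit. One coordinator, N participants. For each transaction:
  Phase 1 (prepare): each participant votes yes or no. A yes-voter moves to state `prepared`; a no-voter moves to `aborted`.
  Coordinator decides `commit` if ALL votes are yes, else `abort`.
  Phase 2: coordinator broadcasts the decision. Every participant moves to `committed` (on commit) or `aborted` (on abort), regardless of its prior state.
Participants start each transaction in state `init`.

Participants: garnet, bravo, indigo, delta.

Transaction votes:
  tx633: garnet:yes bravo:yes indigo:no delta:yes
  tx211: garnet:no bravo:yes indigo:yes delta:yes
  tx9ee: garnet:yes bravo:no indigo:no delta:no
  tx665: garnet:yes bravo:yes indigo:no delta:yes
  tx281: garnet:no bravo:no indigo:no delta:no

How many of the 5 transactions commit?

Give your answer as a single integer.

Answer: 0

Derivation:
tx633: no from indigo -> abort (commits=0)
tx211: no from garnet -> abort (commits=0)
tx9ee: no from bravo, indigo, delta -> abort (commits=0)
tx665: no from indigo -> abort (commits=0)
tx281: no from garnet, bravo, indigo, delta -> abort (commits=0)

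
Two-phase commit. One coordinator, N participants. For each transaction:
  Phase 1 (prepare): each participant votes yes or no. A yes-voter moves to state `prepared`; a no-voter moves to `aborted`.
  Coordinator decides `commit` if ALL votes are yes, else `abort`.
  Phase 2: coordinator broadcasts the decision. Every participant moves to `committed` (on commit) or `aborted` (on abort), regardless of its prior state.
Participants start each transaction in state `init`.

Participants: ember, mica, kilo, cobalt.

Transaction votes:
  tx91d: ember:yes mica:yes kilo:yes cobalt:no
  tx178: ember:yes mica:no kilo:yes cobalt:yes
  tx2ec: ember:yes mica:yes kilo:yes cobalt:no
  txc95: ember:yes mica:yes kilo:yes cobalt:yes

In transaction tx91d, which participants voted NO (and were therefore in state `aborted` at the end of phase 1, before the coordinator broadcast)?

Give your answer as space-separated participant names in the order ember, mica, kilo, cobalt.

Answer: cobalt

Derivation:
Txn tx91d phase 1: ember yes -> prepared; mica yes -> prepared; kilo yes -> prepared; cobalt no -> aborted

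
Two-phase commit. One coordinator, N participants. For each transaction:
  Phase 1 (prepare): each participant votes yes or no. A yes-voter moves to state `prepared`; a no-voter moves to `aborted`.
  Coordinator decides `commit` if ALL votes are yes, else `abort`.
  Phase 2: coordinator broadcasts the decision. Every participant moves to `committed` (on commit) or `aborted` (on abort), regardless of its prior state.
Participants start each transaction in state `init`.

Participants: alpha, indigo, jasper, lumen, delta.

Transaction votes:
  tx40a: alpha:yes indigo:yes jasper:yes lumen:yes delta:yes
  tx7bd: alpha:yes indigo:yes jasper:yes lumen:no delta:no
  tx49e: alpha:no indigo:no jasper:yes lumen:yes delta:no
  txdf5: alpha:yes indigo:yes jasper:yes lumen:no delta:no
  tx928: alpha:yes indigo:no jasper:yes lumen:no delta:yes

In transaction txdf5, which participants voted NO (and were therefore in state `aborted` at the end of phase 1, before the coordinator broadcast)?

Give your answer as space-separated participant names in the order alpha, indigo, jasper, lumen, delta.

Txn txdf5 phase 1: alpha yes -> prepared; indigo yes -> prepared; jasper yes -> prepared; lumen no -> aborted; delta no -> aborted

Answer: lumen delta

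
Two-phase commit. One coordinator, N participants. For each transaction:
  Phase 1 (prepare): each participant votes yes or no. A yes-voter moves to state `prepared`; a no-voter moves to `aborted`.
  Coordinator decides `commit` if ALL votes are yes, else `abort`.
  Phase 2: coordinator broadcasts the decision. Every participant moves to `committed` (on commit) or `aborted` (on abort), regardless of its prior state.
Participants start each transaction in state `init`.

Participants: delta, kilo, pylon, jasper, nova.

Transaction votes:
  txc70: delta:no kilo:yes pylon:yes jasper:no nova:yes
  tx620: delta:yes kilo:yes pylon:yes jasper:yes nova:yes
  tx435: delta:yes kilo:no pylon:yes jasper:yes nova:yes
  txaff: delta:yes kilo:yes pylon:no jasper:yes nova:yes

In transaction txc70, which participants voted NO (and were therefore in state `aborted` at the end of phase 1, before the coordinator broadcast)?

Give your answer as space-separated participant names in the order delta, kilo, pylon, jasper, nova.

Answer: delta jasper

Derivation:
Txn txc70 phase 1: delta no -> aborted; kilo yes -> prepared; pylon yes -> prepared; jasper no -> aborted; nova yes -> prepared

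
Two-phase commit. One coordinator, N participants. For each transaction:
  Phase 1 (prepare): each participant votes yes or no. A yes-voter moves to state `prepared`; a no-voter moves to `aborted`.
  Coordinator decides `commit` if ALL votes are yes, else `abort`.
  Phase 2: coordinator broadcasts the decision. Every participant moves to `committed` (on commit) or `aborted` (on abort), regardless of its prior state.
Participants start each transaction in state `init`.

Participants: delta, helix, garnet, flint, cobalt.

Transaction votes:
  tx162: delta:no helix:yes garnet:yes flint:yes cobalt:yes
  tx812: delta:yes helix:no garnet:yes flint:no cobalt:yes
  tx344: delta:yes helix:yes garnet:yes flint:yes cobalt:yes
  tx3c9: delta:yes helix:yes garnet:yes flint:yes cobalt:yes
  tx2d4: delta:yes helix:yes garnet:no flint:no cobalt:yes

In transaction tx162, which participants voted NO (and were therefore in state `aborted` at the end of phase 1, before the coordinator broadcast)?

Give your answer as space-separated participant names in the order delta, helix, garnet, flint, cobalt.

Txn tx162 phase 1: delta no -> aborted; helix yes -> prepared; garnet yes -> prepared; flint yes -> prepared; cobalt yes -> prepared

Answer: delta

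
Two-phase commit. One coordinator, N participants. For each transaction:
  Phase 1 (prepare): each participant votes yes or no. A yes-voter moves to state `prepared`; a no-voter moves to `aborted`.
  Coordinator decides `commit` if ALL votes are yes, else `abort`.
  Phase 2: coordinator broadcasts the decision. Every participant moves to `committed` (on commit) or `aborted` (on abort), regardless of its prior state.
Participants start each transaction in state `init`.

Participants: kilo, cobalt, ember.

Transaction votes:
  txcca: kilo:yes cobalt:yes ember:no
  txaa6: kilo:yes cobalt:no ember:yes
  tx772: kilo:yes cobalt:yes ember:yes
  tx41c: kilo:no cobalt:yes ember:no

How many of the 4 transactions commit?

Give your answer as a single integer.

txcca: no from ember -> abort (commits=0)
txaa6: no from cobalt -> abort (commits=0)
tx772: all yes -> commit (commits=1)
tx41c: no from kilo, ember -> abort (commits=1)

Answer: 1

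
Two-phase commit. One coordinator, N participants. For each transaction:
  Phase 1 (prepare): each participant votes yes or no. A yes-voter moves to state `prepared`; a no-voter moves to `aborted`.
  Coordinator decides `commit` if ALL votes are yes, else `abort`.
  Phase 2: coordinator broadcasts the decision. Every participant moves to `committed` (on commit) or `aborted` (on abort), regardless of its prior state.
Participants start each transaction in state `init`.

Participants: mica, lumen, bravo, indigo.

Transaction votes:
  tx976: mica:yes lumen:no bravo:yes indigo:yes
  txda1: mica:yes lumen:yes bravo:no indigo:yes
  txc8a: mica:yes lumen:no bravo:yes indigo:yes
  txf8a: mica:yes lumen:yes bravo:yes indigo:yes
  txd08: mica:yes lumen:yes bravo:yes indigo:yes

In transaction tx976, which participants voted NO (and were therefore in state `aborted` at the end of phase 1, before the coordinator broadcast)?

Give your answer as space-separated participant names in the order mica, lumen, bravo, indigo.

Txn tx976 phase 1: mica yes -> prepared; lumen no -> aborted; bravo yes -> prepared; indigo yes -> prepared

Answer: lumen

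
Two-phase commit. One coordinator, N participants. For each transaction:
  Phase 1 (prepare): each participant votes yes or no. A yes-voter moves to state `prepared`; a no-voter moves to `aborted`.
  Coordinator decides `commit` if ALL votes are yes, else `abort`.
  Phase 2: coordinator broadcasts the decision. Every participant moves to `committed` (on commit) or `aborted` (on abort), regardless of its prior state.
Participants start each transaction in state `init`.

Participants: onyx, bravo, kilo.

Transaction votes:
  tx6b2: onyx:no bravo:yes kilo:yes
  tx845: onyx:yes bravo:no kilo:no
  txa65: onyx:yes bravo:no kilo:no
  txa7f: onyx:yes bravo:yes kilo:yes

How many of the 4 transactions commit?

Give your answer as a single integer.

Answer: 1

Derivation:
tx6b2: no from onyx -> abort (commits=0)
tx845: no from bravo, kilo -> abort (commits=0)
txa65: no from bravo, kilo -> abort (commits=0)
txa7f: all yes -> commit (commits=1)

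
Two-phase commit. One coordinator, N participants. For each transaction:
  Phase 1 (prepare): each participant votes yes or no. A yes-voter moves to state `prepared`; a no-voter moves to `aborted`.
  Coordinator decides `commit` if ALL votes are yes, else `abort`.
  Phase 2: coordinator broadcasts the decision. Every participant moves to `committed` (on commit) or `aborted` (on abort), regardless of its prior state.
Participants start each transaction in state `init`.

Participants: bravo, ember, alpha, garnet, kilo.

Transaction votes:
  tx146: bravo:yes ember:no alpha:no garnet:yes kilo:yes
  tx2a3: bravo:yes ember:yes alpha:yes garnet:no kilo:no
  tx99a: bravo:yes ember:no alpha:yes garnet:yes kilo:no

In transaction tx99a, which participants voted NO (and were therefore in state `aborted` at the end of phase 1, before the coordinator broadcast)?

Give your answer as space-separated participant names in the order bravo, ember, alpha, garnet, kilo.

Answer: ember kilo

Derivation:
Txn tx99a phase 1: bravo yes -> prepared; ember no -> aborted; alpha yes -> prepared; garnet yes -> prepared; kilo no -> aborted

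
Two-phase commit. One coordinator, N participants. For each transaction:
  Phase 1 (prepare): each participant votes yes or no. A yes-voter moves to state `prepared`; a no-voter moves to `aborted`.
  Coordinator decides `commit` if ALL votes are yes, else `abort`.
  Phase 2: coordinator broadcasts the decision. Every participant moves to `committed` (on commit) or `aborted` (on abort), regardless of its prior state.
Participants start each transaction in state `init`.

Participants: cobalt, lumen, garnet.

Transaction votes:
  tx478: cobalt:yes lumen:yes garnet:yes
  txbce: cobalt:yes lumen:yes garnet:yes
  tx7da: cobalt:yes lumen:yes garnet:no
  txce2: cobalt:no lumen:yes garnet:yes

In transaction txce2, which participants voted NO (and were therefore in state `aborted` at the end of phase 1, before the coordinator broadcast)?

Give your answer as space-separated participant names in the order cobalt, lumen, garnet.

Answer: cobalt

Derivation:
Txn txce2 phase 1: cobalt no -> aborted; lumen yes -> prepared; garnet yes -> prepared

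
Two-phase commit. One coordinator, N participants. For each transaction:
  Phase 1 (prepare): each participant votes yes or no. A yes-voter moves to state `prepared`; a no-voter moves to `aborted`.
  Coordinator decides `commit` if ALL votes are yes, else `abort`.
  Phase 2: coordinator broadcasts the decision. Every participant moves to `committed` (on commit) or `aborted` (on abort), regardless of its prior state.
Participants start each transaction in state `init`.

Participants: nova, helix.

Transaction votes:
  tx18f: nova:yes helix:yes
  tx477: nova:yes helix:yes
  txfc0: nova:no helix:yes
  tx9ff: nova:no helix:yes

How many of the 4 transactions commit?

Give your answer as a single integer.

Answer: 2

Derivation:
tx18f: all yes -> commit (commits=1)
tx477: all yes -> commit (commits=2)
txfc0: no from nova -> abort (commits=2)
tx9ff: no from nova -> abort (commits=2)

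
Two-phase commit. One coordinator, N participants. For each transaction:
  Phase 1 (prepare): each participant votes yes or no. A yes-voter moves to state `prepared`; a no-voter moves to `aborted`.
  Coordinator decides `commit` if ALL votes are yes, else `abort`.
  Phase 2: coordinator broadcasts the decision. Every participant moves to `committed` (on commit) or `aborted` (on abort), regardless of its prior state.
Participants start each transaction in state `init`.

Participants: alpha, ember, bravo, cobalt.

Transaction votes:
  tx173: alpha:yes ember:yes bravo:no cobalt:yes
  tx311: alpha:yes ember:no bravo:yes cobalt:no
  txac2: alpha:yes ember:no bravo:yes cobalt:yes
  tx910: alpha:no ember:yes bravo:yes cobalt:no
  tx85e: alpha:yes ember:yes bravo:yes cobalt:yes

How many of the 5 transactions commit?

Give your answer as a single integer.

tx173: no from bravo -> abort (commits=0)
tx311: no from ember, cobalt -> abort (commits=0)
txac2: no from ember -> abort (commits=0)
tx910: no from alpha, cobalt -> abort (commits=0)
tx85e: all yes -> commit (commits=1)

Answer: 1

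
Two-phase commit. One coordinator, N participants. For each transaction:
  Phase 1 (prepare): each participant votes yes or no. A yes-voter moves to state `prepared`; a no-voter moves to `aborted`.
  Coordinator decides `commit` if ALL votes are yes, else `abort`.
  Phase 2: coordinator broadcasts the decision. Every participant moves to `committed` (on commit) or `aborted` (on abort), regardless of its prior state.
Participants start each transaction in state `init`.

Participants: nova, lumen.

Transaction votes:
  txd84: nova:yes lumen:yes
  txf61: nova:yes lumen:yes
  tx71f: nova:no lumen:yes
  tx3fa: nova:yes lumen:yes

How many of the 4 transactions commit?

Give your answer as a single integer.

Answer: 3

Derivation:
txd84: all yes -> commit (commits=1)
txf61: all yes -> commit (commits=2)
tx71f: no from nova -> abort (commits=2)
tx3fa: all yes -> commit (commits=3)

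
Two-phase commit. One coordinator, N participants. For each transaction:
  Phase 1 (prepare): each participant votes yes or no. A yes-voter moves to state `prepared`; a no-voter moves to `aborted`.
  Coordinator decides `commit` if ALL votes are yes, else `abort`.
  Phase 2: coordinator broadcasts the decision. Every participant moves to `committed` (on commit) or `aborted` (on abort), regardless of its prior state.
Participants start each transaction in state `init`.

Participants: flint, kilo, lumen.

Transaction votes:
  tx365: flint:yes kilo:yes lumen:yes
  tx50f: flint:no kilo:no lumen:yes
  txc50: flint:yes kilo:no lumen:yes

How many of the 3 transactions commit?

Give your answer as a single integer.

Answer: 1

Derivation:
tx365: all yes -> commit (commits=1)
tx50f: no from flint, kilo -> abort (commits=1)
txc50: no from kilo -> abort (commits=1)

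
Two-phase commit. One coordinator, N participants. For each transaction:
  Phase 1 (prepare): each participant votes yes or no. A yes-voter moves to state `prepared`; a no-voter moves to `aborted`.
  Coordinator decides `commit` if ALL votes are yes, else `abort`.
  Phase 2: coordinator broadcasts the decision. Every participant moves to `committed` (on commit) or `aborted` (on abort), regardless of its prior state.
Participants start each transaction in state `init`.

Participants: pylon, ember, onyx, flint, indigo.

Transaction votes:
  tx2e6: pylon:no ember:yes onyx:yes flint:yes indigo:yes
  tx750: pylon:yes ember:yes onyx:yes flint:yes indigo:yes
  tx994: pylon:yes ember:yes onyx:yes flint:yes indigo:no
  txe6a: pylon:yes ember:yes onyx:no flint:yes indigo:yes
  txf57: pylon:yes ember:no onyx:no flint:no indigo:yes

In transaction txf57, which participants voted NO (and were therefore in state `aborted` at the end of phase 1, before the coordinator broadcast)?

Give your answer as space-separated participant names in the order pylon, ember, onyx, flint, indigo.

Answer: ember onyx flint

Derivation:
Txn txf57 phase 1: pylon yes -> prepared; ember no -> aborted; onyx no -> aborted; flint no -> aborted; indigo yes -> prepared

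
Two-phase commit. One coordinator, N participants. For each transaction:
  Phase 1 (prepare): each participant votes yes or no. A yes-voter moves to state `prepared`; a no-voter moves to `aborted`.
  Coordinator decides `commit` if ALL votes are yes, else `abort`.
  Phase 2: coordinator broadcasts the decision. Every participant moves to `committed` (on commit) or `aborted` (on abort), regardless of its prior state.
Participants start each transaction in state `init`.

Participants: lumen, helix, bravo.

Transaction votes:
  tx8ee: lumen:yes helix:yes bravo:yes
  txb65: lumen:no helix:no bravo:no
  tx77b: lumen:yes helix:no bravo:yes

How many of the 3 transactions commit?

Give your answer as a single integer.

Answer: 1

Derivation:
tx8ee: all yes -> commit (commits=1)
txb65: no from lumen, helix, bravo -> abort (commits=1)
tx77b: no from helix -> abort (commits=1)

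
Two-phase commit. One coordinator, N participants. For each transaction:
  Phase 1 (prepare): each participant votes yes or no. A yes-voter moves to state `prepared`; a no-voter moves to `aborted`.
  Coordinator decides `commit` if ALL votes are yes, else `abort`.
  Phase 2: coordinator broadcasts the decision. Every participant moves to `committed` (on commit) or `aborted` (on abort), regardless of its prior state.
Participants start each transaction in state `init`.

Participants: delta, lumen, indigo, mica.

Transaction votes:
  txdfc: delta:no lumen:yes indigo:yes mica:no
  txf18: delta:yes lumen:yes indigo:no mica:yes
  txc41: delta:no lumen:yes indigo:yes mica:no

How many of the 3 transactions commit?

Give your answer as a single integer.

txdfc: no from delta, mica -> abort (commits=0)
txf18: no from indigo -> abort (commits=0)
txc41: no from delta, mica -> abort (commits=0)

Answer: 0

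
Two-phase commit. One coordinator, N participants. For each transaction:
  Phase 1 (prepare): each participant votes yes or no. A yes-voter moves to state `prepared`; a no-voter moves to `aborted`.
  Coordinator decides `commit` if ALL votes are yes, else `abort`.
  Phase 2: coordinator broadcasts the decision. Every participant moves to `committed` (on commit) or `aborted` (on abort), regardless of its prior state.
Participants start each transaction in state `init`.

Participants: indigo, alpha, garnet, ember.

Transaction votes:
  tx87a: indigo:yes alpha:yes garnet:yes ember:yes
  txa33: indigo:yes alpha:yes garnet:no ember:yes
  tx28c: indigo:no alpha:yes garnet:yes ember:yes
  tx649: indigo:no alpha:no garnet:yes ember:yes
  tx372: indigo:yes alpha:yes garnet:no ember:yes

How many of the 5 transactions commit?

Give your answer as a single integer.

tx87a: all yes -> commit (commits=1)
txa33: no from garnet -> abort (commits=1)
tx28c: no from indigo -> abort (commits=1)
tx649: no from indigo, alpha -> abort (commits=1)
tx372: no from garnet -> abort (commits=1)

Answer: 1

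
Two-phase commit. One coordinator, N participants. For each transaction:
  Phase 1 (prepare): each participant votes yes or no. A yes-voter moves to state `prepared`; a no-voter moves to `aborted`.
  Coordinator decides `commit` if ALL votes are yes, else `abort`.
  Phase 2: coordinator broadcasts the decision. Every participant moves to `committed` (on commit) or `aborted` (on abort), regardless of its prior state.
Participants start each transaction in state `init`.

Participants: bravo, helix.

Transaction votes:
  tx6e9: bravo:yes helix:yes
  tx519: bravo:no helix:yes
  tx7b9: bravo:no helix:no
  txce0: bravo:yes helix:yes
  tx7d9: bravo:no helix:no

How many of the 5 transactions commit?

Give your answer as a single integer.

Answer: 2

Derivation:
tx6e9: all yes -> commit (commits=1)
tx519: no from bravo -> abort (commits=1)
tx7b9: no from bravo, helix -> abort (commits=1)
txce0: all yes -> commit (commits=2)
tx7d9: no from bravo, helix -> abort (commits=2)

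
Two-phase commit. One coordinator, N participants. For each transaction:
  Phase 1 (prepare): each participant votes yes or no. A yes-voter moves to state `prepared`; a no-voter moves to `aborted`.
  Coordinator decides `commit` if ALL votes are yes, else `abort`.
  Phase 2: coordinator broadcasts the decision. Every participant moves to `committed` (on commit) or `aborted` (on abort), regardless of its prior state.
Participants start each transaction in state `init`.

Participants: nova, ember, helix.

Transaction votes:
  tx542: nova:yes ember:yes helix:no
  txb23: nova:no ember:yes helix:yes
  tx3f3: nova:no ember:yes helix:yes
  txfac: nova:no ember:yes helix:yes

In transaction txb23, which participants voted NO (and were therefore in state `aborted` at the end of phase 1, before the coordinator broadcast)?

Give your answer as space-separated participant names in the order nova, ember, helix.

Txn txb23 phase 1: nova no -> aborted; ember yes -> prepared; helix yes -> prepared

Answer: nova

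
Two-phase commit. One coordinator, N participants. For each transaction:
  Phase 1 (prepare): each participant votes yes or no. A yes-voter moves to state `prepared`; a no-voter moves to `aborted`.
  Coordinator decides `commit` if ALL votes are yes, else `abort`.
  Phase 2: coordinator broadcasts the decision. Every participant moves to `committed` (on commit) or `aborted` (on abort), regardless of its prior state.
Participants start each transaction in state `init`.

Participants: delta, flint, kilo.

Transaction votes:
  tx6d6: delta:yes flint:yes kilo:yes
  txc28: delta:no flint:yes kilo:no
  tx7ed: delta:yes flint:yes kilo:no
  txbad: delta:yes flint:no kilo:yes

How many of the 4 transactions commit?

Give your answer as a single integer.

Answer: 1

Derivation:
tx6d6: all yes -> commit (commits=1)
txc28: no from delta, kilo -> abort (commits=1)
tx7ed: no from kilo -> abort (commits=1)
txbad: no from flint -> abort (commits=1)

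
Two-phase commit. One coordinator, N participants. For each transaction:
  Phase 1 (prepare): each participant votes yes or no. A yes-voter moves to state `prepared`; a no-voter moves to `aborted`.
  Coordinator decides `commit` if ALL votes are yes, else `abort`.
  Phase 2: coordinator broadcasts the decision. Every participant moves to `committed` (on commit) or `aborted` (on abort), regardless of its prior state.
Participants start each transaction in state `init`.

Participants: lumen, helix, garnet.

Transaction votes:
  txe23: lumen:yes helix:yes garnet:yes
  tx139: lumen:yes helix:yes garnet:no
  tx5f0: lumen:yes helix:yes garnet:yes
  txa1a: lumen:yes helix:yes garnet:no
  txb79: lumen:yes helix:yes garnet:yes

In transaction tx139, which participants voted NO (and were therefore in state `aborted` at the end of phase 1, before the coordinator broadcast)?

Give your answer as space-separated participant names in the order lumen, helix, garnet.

Answer: garnet

Derivation:
Txn tx139 phase 1: lumen yes -> prepared; helix yes -> prepared; garnet no -> aborted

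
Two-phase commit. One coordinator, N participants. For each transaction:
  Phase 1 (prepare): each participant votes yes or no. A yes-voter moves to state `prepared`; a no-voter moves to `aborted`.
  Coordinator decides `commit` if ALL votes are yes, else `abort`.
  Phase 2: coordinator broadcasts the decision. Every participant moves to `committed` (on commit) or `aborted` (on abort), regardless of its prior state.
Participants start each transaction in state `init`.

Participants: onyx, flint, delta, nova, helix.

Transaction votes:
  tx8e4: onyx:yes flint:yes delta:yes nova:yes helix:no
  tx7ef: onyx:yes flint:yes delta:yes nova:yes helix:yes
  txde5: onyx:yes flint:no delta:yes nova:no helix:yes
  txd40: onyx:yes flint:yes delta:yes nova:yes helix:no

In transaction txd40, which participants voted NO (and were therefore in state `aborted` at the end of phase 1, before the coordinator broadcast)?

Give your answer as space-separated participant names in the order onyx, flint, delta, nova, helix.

Txn txd40 phase 1: onyx yes -> prepared; flint yes -> prepared; delta yes -> prepared; nova yes -> prepared; helix no -> aborted

Answer: helix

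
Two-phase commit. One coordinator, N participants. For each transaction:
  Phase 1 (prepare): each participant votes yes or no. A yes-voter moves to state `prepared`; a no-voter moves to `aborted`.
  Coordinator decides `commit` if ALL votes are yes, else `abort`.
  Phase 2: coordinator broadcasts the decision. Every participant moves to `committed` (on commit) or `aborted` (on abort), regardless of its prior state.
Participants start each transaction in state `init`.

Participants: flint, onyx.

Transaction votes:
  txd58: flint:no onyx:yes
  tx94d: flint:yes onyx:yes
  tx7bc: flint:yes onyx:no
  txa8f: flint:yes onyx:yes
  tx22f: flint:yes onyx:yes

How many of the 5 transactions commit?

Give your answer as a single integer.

Answer: 3

Derivation:
txd58: no from flint -> abort (commits=0)
tx94d: all yes -> commit (commits=1)
tx7bc: no from onyx -> abort (commits=1)
txa8f: all yes -> commit (commits=2)
tx22f: all yes -> commit (commits=3)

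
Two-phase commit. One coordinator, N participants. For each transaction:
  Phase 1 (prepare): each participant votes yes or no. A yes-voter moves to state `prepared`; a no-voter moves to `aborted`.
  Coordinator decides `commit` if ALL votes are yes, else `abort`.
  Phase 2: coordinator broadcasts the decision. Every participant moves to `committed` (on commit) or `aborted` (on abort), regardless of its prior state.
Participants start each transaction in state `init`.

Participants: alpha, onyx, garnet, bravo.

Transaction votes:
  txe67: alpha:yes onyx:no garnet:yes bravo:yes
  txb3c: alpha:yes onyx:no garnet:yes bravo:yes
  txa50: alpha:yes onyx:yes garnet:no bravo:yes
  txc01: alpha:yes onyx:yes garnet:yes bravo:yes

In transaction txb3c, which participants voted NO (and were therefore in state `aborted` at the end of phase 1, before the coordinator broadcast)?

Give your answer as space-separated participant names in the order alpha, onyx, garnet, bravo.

Answer: onyx

Derivation:
Txn txb3c phase 1: alpha yes -> prepared; onyx no -> aborted; garnet yes -> prepared; bravo yes -> prepared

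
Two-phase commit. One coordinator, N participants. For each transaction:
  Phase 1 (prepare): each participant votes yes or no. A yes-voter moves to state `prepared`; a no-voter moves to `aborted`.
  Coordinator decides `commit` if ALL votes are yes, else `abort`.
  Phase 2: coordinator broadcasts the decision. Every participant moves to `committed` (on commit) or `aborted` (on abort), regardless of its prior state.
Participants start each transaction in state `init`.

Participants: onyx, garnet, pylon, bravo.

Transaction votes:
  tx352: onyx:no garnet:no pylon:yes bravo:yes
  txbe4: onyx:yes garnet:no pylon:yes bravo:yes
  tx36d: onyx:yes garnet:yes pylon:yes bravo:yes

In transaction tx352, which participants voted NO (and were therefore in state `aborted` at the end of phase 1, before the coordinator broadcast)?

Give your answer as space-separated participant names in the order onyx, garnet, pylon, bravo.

Answer: onyx garnet

Derivation:
Txn tx352 phase 1: onyx no -> aborted; garnet no -> aborted; pylon yes -> prepared; bravo yes -> prepared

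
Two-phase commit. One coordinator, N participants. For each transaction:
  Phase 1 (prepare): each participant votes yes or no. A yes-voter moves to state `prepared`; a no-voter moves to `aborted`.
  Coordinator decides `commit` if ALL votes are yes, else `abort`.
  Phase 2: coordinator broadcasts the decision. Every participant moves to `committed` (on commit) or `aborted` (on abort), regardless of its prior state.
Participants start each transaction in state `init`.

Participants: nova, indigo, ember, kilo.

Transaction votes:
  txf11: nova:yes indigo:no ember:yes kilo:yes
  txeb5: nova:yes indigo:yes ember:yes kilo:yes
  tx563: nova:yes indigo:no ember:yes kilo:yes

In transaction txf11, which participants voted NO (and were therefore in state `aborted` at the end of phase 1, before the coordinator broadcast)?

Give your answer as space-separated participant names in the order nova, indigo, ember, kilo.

Txn txf11 phase 1: nova yes -> prepared; indigo no -> aborted; ember yes -> prepared; kilo yes -> prepared

Answer: indigo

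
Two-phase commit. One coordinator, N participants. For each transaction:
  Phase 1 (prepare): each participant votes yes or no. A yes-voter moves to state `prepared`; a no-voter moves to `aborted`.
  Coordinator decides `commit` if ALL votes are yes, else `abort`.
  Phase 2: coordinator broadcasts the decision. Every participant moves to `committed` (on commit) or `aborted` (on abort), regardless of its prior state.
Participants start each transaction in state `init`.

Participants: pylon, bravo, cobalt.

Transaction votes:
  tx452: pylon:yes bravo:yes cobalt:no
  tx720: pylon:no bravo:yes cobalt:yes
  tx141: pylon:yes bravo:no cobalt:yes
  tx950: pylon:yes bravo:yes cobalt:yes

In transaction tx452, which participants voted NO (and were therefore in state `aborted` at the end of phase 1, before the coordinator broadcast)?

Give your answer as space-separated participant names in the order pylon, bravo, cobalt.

Answer: cobalt

Derivation:
Txn tx452 phase 1: pylon yes -> prepared; bravo yes -> prepared; cobalt no -> aborted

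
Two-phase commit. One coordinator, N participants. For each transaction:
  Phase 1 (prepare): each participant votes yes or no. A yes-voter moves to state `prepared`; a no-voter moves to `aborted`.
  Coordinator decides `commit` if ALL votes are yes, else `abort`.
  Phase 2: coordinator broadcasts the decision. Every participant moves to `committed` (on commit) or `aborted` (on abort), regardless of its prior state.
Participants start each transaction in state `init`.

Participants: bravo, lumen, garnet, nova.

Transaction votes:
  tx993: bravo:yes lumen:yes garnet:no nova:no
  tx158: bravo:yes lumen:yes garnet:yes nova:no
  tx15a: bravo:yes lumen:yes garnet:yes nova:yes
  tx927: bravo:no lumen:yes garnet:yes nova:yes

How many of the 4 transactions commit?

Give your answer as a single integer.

tx993: no from garnet, nova -> abort (commits=0)
tx158: no from nova -> abort (commits=0)
tx15a: all yes -> commit (commits=1)
tx927: no from bravo -> abort (commits=1)

Answer: 1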